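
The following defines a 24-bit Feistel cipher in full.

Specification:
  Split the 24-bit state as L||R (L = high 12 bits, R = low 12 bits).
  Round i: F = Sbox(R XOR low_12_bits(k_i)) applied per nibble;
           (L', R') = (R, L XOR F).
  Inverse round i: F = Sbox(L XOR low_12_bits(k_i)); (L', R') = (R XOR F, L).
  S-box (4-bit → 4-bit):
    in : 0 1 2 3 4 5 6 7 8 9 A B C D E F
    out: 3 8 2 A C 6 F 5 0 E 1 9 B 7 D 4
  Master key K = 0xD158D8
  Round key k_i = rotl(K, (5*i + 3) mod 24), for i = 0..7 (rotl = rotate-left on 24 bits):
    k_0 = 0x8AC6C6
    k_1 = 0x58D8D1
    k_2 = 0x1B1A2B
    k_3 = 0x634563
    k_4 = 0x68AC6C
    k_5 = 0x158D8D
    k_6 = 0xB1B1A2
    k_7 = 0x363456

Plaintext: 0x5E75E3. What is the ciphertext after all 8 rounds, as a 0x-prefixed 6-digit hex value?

s_0 = plaintext = 0x5E75E3
s_1 = Round(s_0, k_0) = 0x5E3FC1
s_2 = Round(s_1, k_1) = 0xFC1060
s_3 = Round(s_2, k_2) = 0x060E08
s_4 = Round(s_3, k_3) = 0xE08999
s_5 = Round(s_4, k_4) = 0x99984E
s_6 = Round(s_5, k_5) = 0x84EF23
s_7 = Round(s_6, k_6) = 0xF23546
s_8 = Round(s_7, k_7) = 0x5467A0

0x5467A0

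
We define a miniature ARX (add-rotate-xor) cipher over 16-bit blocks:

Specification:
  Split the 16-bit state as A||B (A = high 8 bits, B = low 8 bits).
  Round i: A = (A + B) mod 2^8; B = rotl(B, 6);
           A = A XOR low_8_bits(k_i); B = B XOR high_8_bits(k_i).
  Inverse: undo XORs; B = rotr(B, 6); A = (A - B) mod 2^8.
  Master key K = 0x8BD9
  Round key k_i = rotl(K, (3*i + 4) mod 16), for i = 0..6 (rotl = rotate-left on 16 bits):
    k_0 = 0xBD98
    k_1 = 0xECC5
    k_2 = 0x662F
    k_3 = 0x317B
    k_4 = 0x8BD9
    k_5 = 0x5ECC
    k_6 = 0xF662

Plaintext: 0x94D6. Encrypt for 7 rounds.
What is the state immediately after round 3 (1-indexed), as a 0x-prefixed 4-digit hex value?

s_0 = plaintext = 0x94D6
s_1 = Round(s_0, k_0) = 0xF208
s_2 = Round(s_1, k_1) = 0x3FEE
s_3 = Round(s_2, k_2) = 0x02DD
s_4 = Round(s_3, k_3) = 0xA446
s_5 = Round(s_4, k_4) = 0x331A
s_6 = Round(s_5, k_5) = 0x81D8
s_7 = Round(s_6, k_6) = 0x3BC0

0x02DD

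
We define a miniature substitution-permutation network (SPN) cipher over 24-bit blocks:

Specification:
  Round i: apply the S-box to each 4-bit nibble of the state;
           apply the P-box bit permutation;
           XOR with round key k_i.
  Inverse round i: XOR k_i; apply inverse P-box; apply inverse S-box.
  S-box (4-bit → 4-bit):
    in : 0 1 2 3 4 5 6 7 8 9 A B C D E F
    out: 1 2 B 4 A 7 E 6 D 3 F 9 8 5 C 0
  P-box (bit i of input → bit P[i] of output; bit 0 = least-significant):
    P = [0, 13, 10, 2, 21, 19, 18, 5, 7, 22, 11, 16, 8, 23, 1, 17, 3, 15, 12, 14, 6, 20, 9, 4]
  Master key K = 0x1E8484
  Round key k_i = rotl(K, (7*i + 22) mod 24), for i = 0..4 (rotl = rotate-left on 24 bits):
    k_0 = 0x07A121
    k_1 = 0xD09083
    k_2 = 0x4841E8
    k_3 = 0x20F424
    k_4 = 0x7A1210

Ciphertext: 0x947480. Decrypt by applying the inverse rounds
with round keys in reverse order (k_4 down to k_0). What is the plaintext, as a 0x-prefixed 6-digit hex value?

0x861E60

s_0 = ciphertext = 0x947480
s_1 = InvRound(s_0, k_4) = 0xEC4957
s_2 = InvRound(s_1, k_3) = 0xB75765
s_3 = InvRound(s_2, k_2) = 0x7D4258
s_4 = InvRound(s_3, k_1) = 0x8A7B50
s_5 = InvRound(s_4, k_0) = 0x861E60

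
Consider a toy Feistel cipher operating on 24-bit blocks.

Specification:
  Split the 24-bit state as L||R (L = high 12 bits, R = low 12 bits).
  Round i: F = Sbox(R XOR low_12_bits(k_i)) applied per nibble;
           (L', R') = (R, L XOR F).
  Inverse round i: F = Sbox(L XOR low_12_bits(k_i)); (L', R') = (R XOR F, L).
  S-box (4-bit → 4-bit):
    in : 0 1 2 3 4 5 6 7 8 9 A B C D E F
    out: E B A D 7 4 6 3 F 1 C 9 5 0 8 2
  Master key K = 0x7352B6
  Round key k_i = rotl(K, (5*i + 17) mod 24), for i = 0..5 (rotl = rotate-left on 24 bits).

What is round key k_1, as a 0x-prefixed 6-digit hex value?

0x9CD4AD

K = 0x7352B6
k_0 = rotl(K, (5*0+17) mod 24) = rotl(K, 17) = 0x6CE6A5
k_1 = rotl(K, (5*1+17) mod 24) = rotl(K, 22) = 0x9CD4AD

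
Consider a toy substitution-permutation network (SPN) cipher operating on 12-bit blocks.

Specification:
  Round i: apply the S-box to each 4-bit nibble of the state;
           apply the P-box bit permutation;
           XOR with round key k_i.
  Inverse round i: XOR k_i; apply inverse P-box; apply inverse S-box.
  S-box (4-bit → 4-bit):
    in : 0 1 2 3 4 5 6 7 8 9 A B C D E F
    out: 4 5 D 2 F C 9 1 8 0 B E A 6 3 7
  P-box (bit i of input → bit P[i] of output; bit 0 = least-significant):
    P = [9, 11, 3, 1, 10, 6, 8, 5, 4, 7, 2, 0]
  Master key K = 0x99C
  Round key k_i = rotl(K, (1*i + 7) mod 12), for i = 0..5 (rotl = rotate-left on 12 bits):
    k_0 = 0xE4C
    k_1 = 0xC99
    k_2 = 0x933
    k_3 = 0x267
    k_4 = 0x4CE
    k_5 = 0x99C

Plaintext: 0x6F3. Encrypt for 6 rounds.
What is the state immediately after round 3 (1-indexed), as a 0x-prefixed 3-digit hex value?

s_0 = plaintext = 0x6F3
s_1 = Round(s_0, k_0) = 0x31D
s_2 = Round(s_1, k_1) = 0x111
s_3 = Round(s_2, k_2) = 0xE2F
s_4 = Round(s_3, k_3) = 0xDDF
s_5 = Round(s_4, k_4) = 0xF02
s_6 = Round(s_5, k_5) = 0xA02

0xE2F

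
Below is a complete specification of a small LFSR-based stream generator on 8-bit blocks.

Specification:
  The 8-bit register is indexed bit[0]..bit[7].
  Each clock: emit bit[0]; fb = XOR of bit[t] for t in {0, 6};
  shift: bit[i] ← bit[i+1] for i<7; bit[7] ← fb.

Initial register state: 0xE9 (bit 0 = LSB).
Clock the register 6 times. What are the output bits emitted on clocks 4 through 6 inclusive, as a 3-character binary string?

101

reg_0 = 0xE9
clock 1: out=1, reg = 0x74
clock 2: out=0, reg = 0xBA
clock 3: out=0, reg = 0x5D
clock 4: out=1, reg = 0x2E
clock 5: out=0, reg = 0x17
clock 6: out=1, reg = 0x8B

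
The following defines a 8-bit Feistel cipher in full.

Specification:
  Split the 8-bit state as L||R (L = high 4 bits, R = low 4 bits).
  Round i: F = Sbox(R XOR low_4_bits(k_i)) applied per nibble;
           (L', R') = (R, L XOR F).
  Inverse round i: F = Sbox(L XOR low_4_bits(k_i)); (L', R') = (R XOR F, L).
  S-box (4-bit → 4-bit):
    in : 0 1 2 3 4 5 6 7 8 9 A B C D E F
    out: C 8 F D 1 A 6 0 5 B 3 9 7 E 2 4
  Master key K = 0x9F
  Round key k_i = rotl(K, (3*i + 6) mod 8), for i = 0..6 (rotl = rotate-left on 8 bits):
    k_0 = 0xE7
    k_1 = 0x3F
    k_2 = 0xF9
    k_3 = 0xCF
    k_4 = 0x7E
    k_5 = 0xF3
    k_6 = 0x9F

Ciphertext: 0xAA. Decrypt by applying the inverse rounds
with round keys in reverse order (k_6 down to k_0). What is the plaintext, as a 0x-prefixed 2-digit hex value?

s_0 = ciphertext = 0xAA
s_1 = InvRound(s_0, k_6) = 0x0A
s_2 = InvRound(s_1, k_5) = 0x70
s_3 = InvRound(s_2, k_4) = 0xB7
s_4 = InvRound(s_3, k_3) = 0x6B
s_5 = InvRound(s_4, k_2) = 0xF6
s_6 = InvRound(s_5, k_1) = 0xAF
s_7 = InvRound(s_6, k_0) = 0x1A

0x1A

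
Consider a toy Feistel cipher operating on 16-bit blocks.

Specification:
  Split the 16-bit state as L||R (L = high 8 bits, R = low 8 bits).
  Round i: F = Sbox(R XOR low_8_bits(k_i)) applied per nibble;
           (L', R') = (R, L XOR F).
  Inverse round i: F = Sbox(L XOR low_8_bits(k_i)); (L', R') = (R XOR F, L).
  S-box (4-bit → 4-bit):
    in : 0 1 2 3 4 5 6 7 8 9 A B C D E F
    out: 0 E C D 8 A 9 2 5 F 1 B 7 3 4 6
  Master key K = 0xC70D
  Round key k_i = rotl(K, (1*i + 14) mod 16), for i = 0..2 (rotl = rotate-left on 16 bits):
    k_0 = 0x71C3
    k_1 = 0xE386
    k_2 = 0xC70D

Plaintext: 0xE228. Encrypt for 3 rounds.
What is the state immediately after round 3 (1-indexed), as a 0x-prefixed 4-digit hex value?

0xEEE4

s_0 = plaintext = 0xE228
s_1 = Round(s_0, k_0) = 0x28A9
s_2 = Round(s_1, k_1) = 0xA9EE
s_3 = Round(s_2, k_2) = 0xEEE4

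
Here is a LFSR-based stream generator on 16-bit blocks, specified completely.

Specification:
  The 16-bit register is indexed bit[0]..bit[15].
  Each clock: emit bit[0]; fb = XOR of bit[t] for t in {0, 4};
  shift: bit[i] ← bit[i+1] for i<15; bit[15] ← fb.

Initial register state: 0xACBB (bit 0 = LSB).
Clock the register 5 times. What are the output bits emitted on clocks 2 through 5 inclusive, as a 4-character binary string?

reg_0 = 0xACBB
clock 1: out=1, reg = 0x565D
clock 2: out=1, reg = 0x2B2E
clock 3: out=0, reg = 0x1597
clock 4: out=1, reg = 0x0ACB
clock 5: out=1, reg = 0x8565

1011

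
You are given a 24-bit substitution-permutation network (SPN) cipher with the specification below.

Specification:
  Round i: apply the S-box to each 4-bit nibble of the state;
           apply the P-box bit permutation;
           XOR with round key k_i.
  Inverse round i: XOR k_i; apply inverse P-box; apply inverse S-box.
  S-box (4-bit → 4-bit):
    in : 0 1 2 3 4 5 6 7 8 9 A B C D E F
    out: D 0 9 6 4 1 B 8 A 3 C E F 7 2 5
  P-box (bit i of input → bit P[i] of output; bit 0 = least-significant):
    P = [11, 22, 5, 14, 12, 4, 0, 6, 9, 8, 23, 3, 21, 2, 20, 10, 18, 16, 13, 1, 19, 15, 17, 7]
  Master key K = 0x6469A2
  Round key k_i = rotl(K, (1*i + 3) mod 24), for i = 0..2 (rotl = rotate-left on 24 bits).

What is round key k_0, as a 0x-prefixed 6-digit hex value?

0x234D13

K = 0x6469A2
k_0 = rotl(K, (1*0+3) mod 24) = rotl(K, 3) = 0x234D13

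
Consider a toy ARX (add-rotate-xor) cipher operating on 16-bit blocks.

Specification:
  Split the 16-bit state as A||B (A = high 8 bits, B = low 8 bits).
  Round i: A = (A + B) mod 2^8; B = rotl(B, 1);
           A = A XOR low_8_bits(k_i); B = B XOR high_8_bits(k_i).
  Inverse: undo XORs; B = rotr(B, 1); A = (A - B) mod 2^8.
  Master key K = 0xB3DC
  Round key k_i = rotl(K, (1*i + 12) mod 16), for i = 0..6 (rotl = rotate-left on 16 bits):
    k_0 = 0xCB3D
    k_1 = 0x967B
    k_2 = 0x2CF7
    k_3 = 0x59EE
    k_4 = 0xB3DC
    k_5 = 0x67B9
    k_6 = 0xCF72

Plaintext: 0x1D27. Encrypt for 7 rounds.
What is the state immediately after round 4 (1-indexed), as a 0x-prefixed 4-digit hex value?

s_0 = plaintext = 0x1D27
s_1 = Round(s_0, k_0) = 0x7985
s_2 = Round(s_1, k_1) = 0x859D
s_3 = Round(s_2, k_2) = 0xD517
s_4 = Round(s_3, k_3) = 0x0277
s_5 = Round(s_4, k_4) = 0xA55D
s_6 = Round(s_5, k_5) = 0xBBDD
s_7 = Round(s_6, k_6) = 0xEA74

0x0277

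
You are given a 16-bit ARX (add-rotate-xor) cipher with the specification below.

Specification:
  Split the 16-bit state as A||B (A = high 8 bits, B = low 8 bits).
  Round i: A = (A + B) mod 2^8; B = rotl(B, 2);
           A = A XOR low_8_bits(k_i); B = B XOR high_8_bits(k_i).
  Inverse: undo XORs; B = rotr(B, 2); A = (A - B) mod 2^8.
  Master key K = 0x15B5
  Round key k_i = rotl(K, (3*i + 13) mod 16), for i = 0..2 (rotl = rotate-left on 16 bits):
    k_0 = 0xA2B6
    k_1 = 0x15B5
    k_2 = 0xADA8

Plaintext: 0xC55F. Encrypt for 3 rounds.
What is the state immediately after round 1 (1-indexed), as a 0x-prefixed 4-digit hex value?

s_0 = plaintext = 0xC55F
s_1 = Round(s_0, k_0) = 0x92DF
s_2 = Round(s_1, k_1) = 0xC46A
s_3 = Round(s_2, k_2) = 0x8604

0x92DF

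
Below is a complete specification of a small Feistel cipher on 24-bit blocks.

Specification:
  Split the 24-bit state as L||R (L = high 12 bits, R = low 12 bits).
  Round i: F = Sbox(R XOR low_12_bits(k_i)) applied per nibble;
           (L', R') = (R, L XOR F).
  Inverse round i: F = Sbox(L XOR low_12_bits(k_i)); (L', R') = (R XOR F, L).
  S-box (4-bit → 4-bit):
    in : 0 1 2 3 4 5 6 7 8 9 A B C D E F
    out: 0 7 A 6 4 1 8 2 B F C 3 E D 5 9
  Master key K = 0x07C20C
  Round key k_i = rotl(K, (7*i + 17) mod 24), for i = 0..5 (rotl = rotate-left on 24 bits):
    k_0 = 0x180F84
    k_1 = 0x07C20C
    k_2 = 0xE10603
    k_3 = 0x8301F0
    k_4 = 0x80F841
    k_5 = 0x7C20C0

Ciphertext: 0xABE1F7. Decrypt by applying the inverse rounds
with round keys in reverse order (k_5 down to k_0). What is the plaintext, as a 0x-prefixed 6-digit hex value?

s_0 = ciphertext = 0xABE1F7
s_1 = InvRound(s_0, k_5) = 0xDD2ABE
s_2 = InvRound(s_1, k_4) = 0xB48DD2
s_3 = InvRound(s_2, k_3) = 0x1E9B48
s_4 = InvRound(s_3, k_2) = 0x9141E9
s_5 = InvRound(s_4, k_1) = 0x292914
s_6 = InvRound(s_5, k_0) = 0x46C292

0x46C292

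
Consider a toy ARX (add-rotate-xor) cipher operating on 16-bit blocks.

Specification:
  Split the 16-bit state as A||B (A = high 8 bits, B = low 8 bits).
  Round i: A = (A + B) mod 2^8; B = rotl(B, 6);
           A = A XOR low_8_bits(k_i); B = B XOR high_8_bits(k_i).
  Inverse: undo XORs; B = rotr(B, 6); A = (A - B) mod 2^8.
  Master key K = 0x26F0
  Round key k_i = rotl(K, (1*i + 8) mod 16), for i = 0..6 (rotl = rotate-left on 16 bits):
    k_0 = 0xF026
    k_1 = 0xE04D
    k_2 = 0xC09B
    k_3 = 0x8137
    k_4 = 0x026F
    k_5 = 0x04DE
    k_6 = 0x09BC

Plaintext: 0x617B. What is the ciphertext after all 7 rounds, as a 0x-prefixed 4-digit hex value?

s_0 = plaintext = 0x617B
s_1 = Round(s_0, k_0) = 0xFA2E
s_2 = Round(s_1, k_1) = 0x656B
s_3 = Round(s_2, k_2) = 0x4B1A
s_4 = Round(s_3, k_3) = 0x5207
s_5 = Round(s_4, k_4) = 0x36C3
s_6 = Round(s_5, k_5) = 0x27F4
s_7 = Round(s_6, k_6) = 0xA734

0xA734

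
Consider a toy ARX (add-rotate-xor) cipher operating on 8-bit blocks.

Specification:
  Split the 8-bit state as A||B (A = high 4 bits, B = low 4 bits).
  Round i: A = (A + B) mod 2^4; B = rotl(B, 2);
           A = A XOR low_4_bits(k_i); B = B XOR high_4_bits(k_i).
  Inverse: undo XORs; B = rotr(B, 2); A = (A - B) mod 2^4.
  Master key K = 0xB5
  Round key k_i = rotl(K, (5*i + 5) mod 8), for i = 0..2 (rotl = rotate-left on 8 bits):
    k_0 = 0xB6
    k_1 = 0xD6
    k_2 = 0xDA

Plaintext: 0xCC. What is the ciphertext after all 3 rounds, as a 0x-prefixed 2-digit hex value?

0x52

s_0 = plaintext = 0xCC
s_1 = Round(s_0, k_0) = 0xE8
s_2 = Round(s_1, k_1) = 0x0F
s_3 = Round(s_2, k_2) = 0x52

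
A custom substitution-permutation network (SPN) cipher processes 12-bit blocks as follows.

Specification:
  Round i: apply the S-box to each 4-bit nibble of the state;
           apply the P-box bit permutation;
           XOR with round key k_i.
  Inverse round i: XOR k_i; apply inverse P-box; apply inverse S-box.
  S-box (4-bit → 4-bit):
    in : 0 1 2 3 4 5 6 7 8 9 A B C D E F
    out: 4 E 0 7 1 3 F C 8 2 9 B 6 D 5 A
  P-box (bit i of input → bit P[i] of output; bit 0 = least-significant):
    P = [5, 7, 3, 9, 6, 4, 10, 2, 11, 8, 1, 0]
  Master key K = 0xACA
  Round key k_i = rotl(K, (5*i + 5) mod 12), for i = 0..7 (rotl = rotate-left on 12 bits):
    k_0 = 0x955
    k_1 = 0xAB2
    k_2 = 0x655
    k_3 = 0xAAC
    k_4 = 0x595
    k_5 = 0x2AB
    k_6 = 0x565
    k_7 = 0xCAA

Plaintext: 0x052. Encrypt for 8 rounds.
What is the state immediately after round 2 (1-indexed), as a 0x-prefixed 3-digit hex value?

s_0 = plaintext = 0x052
s_1 = Round(s_0, k_0) = 0x907
s_2 = Round(s_1, k_1) = 0xDBA
s_3 = Round(s_2, k_2) = 0xC22
s_4 = Round(s_3, k_3) = 0xBAE
s_5 = Round(s_4, k_4) = 0xCF8
s_6 = Round(s_5, k_5) = 0x1BD
s_7 = Round(s_6, k_6) = 0x61A
s_8 = Round(s_7, k_7) = 0x39D

0xDBA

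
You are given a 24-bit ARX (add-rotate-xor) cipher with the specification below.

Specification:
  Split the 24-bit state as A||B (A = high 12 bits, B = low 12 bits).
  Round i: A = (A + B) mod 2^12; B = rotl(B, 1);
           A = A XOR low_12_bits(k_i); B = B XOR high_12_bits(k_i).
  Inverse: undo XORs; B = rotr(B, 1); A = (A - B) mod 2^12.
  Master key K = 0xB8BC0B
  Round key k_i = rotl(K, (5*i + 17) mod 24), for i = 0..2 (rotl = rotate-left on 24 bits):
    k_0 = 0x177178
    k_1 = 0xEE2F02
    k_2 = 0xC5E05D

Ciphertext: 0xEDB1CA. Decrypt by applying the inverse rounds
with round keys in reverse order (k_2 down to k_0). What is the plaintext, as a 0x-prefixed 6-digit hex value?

0xB21AB1

s_0 = ciphertext = 0xEDB1CA
s_1 = InvRound(s_0, k_2) = 0x7BC6CA
s_2 = InvRound(s_1, k_1) = 0x4AA414
s_3 = InvRound(s_2, k_0) = 0xB21AB1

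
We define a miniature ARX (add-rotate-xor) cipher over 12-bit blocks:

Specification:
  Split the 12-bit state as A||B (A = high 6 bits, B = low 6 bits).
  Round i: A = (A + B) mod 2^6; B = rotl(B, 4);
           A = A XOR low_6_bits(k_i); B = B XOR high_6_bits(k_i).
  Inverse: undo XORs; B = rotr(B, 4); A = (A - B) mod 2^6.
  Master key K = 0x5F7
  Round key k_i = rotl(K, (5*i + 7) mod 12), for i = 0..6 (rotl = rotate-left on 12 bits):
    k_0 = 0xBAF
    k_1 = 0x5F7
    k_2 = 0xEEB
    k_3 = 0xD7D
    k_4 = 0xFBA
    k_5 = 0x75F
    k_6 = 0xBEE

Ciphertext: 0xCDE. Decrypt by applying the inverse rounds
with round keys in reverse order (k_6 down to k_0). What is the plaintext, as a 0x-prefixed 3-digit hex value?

s_0 = ciphertext = 0xCDE
s_1 = InvRound(s_0, k_6) = 0x587
s_2 = InvRound(s_1, k_5) = 0x829
s_3 = InvRound(s_2, k_4) = 0xF5D
s_4 = InvRound(s_3, k_3) = 0x7A2
s_5 = InvRound(s_4, k_2) = 0x425
s_6 = InvRound(s_5, k_1) = 0x70B
s_7 = InvRound(s_6, k_0) = 0x756

0x756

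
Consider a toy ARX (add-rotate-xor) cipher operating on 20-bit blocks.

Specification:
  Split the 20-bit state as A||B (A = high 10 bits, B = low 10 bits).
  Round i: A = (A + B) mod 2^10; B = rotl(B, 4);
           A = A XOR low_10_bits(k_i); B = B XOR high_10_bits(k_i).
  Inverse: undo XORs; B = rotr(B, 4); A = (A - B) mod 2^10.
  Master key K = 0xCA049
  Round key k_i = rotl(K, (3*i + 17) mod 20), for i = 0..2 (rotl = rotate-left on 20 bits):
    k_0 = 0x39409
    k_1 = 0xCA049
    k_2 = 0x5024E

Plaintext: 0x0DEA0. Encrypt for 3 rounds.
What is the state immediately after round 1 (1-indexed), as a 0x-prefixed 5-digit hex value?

0xB7AEF

s_0 = plaintext = 0x0DEA0
s_1 = Round(s_0, k_0) = 0xB7AEF
s_2 = Round(s_1, k_1) = 0x611D3
s_3 = Round(s_2, k_2) = 0x46477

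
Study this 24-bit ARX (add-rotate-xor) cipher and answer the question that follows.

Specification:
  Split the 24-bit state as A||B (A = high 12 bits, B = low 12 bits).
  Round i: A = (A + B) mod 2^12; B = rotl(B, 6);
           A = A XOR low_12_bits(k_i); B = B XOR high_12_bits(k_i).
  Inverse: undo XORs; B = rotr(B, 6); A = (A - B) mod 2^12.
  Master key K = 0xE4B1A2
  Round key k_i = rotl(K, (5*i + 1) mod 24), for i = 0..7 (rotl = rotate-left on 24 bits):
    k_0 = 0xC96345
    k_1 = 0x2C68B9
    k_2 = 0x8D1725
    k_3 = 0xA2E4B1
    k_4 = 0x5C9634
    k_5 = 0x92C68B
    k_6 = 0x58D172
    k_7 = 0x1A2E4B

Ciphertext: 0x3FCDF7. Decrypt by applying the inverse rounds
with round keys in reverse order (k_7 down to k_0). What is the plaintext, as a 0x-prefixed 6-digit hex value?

s_0 = ciphertext = 0x3FCDF7
s_1 = InvRound(s_0, k_7) = 0x846571
s_2 = InvRound(s_1, k_6) = 0xA31F03
s_3 = InvRound(s_2, k_5) = 0x0E2BD8
s_4 = InvRound(s_3, k_4) = 0x25E478
s_5 = InvRound(s_4, k_3) = 0x1365B9
s_6 = InvRound(s_5, k_2) = 0xBDEA35
s_7 = InvRound(s_6, k_1) = 0x684CE3
s_8 = InvRound(s_7, k_0) = 0x880D41

0x880D41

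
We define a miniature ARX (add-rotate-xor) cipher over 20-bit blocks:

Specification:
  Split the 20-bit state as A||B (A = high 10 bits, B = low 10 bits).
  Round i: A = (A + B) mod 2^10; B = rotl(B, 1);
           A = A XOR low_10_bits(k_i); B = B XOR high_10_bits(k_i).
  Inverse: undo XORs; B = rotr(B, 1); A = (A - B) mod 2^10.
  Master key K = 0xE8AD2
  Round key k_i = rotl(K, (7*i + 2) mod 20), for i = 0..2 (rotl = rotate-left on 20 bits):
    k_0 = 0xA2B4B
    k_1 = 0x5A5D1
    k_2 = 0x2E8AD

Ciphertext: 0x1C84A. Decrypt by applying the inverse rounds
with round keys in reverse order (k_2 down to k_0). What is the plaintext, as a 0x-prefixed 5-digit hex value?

0x19001

s_0 = ciphertext = 0x1C84A
s_1 = InvRound(s_0, k_2) = 0x19C78
s_2 = InvRound(s_1, k_1) = 0xCBA88
s_3 = InvRound(s_2, k_0) = 0x19001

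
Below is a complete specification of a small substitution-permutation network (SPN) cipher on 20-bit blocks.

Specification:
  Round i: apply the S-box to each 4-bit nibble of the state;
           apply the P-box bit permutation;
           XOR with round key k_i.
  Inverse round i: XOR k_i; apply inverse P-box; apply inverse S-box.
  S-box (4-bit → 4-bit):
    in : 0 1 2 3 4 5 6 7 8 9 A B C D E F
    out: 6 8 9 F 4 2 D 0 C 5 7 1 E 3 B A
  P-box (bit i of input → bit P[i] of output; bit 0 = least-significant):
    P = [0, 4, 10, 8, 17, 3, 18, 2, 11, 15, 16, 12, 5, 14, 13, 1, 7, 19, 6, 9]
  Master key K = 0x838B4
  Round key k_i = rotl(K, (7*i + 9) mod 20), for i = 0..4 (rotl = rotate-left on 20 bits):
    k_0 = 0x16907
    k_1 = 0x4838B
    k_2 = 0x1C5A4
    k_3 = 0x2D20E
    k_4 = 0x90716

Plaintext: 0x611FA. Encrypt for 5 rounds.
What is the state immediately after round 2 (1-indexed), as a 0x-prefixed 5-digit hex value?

s_0 = plaintext = 0x611FA
s_1 = Round(s_0, k_0) = 0x17FD8
s_2 = Round(s_1, k_1) = 0x61483
s_3 = Round(s_2, k_2) = 0x4C273
s_4 = Round(s_3, k_3) = 0x2AF5D
s_5 = Round(s_4, k_4) = 0x9F5AF

0x61483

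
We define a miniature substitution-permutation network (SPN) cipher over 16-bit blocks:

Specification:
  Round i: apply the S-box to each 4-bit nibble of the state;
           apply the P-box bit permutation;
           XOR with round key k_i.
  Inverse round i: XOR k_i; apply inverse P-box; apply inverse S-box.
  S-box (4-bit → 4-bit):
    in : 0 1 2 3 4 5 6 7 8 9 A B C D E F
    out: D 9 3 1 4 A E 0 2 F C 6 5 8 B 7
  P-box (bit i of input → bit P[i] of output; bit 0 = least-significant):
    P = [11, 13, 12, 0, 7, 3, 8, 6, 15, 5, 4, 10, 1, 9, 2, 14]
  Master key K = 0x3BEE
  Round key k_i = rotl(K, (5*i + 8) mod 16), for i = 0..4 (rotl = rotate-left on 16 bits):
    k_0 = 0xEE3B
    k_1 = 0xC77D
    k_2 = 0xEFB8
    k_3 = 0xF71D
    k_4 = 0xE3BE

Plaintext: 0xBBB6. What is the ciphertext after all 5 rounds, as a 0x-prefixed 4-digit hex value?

s_0 = plaintext = 0xBBB6
s_1 = Round(s_0, k_0) = 0xDD06
s_2 = Round(s_1, k_1) = 0xB2BC
s_3 = Round(s_2, k_2) = 0x7494
s_4 = Round(s_3, k_3) = 0xE6C5
s_5 = Round(s_4, k_4) = 0x840D

0x840D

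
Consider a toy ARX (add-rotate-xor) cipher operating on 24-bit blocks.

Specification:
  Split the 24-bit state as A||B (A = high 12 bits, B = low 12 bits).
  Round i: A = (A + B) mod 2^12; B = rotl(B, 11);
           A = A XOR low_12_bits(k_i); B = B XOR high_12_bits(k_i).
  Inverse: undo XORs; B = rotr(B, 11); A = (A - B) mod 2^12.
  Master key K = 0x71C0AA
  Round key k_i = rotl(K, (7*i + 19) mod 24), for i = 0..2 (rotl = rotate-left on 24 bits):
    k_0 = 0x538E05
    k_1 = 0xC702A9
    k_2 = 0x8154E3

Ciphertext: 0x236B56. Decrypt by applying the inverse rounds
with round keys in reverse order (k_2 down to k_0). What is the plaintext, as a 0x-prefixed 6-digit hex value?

0x1521AA

s_0 = ciphertext = 0x236B56
s_1 = InvRound(s_0, k_2) = 0x04F686
s_2 = InvRound(s_1, k_1) = 0xCF95ED
s_3 = InvRound(s_2, k_0) = 0x1521AA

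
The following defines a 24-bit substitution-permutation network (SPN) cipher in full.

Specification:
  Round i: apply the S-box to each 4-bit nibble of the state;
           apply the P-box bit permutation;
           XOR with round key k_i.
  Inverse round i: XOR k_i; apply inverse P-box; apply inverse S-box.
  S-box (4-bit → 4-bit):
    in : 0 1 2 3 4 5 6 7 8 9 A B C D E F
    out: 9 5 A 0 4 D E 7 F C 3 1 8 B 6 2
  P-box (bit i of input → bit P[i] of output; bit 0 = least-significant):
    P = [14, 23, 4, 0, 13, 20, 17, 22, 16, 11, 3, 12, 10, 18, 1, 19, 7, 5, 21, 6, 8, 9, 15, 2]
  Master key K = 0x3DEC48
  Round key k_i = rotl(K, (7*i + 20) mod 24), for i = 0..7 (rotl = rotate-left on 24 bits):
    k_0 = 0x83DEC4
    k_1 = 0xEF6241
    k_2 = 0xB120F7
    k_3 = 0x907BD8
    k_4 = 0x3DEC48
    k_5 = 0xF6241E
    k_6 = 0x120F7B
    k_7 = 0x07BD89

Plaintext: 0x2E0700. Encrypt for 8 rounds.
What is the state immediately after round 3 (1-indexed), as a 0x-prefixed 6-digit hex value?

0xA562BE

s_0 = plaintext = 0x2E0700
s_1 = Round(s_0, k_0) = 0xEAB0E9
s_2 = Round(s_1, k_1) = 0xFCF4F0
s_3 = Round(s_2, k_2) = 0xA562BE
s_4 = Round(s_3, k_3) = 0x3C400A
s_5 = Round(s_4, k_4) = 0xFC9C0A
s_6 = Round(s_5, k_5) = 0x3E565C
s_7 = Round(s_6, k_6) = 0x783350
s_8 = Round(s_7, k_7) = 0x655E68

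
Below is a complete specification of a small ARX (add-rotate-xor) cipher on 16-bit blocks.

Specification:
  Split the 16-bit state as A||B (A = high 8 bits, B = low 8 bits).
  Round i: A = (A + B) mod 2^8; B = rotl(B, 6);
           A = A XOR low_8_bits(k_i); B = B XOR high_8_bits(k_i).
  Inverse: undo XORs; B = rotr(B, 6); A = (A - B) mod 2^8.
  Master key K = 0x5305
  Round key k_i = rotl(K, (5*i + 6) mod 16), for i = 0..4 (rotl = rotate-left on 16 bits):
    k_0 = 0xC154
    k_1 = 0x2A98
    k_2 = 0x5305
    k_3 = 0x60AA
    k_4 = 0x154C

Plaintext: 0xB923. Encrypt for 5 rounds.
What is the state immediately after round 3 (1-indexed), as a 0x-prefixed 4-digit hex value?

s_0 = plaintext = 0xB923
s_1 = Round(s_0, k_0) = 0x8809
s_2 = Round(s_1, k_1) = 0x0968
s_3 = Round(s_2, k_2) = 0x7449
s_4 = Round(s_3, k_3) = 0x1732
s_5 = Round(s_4, k_4) = 0x0599

0x7449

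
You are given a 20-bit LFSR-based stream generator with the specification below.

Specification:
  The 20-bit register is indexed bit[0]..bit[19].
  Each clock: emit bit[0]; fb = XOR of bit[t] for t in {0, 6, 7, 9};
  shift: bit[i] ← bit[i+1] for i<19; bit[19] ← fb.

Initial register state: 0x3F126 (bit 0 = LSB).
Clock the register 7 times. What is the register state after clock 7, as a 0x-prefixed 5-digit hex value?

0xF07E2

reg_0 = 0x3F126
clock 1: out=0, reg = 0x1F893
clock 2: out=1, reg = 0x0FC49
clock 3: out=1, reg = 0x07E24
clock 4: out=0, reg = 0x83F12
clock 5: out=0, reg = 0xC1F89
clock 6: out=1, reg = 0xE0FC4
clock 7: out=0, reg = 0xF07E2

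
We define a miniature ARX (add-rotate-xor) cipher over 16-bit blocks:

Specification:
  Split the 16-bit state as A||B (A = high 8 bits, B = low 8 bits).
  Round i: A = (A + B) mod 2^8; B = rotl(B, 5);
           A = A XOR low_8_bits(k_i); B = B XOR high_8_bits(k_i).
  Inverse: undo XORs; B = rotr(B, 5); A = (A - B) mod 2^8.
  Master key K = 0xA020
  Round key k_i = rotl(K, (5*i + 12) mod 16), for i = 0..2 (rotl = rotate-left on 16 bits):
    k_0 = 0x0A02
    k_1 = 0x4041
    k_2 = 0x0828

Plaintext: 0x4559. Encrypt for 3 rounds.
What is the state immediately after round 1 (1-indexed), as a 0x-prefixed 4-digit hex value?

s_0 = plaintext = 0x4559
s_1 = Round(s_0, k_0) = 0x9C21
s_2 = Round(s_1, k_1) = 0xFC64
s_3 = Round(s_2, k_2) = 0x4884

0x9C21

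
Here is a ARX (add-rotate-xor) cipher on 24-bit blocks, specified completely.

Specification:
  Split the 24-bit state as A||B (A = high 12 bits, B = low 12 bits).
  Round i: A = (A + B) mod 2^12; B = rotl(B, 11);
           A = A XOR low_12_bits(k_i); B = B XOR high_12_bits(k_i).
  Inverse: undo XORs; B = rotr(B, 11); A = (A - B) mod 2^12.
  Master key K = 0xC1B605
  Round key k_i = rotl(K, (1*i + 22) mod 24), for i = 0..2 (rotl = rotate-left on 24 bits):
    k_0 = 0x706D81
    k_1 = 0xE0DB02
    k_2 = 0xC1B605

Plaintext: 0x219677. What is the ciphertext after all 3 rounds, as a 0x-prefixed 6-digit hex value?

0xC5A412

s_0 = plaintext = 0x219677
s_1 = Round(s_0, k_0) = 0x511C3D
s_2 = Round(s_1, k_1) = 0xA4C013
s_3 = Round(s_2, k_2) = 0xC5A412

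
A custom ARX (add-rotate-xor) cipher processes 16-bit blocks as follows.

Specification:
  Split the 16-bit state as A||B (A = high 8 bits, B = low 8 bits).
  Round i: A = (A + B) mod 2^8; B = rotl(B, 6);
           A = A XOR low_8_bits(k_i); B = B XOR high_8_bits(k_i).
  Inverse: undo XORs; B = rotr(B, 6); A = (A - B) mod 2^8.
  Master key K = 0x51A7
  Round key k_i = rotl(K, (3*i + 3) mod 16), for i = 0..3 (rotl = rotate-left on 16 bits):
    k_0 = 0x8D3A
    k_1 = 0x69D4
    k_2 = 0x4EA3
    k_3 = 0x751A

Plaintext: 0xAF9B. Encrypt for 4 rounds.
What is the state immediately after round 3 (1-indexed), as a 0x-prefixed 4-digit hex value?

s_0 = plaintext = 0xAF9B
s_1 = Round(s_0, k_0) = 0x706B
s_2 = Round(s_1, k_1) = 0x0FB3
s_3 = Round(s_2, k_2) = 0x61A2
s_4 = Round(s_3, k_3) = 0x19DD

0x61A2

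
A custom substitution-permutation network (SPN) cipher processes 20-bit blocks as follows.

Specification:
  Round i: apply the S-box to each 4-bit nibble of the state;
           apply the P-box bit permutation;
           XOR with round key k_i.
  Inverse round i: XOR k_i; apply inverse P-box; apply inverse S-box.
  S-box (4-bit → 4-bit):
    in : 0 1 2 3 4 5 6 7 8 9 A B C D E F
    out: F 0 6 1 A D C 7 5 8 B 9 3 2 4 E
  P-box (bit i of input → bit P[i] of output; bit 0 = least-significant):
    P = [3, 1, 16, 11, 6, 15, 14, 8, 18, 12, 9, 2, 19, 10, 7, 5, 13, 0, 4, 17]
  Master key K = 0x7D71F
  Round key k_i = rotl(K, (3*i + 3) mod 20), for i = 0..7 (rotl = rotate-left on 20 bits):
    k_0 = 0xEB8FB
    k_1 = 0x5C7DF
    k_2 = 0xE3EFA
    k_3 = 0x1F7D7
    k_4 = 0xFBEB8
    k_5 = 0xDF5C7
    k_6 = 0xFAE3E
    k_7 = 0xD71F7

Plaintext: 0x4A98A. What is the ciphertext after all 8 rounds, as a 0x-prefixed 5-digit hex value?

s_0 = plaintext = 0x4A98A
s_1 = Round(s_0, k_0) = 0x4F494
s_2 = Round(s_1, k_1) = 0x7DA78
s_3 = Round(s_2, k_2) = 0xBCAA7
s_4 = Round(s_3, k_3) = 0xE4299
s_5 = Round(s_4, k_4) = 0xFA188
s_6 = Round(s_5, k_5) = 0x6B1BE
s_7 = Round(s_6, k_6) = 0x4AF4E
s_8 = Round(s_7, k_7) = 0x6E6D2

0x6E6D2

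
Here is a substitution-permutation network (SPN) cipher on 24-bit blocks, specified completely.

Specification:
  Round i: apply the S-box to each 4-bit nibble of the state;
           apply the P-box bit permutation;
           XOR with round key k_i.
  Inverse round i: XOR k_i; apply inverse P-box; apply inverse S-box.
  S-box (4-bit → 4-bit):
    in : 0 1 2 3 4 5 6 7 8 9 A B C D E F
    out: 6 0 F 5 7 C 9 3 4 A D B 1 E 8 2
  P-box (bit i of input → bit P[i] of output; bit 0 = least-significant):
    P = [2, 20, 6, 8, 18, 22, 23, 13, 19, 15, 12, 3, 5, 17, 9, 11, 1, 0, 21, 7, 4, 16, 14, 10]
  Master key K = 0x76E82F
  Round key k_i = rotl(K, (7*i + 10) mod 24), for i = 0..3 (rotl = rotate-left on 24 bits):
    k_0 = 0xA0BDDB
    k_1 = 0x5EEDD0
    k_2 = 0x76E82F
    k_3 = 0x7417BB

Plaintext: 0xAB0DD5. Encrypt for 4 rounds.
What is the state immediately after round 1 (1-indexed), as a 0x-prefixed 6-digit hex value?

s_0 = plaintext = 0xAB0DD5
s_1 = Round(s_0, k_0) = 0x624A00
s_2 = Round(s_1, k_1) = 0xA4FB2B
s_3 = Round(s_2, k_2) = 0x880D30
s_4 = Round(s_3, k_3) = 0xC2C5F3

0x624A00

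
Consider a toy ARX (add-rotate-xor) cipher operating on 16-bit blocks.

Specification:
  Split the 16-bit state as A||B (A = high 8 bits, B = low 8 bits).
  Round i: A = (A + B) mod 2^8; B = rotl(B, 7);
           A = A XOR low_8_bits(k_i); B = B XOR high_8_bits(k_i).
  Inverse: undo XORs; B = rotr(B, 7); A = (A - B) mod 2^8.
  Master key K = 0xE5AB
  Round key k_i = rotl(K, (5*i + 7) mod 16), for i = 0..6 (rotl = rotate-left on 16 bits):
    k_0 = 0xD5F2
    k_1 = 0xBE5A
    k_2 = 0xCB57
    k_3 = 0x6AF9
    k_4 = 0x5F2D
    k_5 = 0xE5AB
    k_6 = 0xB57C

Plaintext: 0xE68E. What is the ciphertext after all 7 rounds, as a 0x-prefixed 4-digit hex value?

0xBBDE

s_0 = plaintext = 0xE68E
s_1 = Round(s_0, k_0) = 0x8692
s_2 = Round(s_1, k_1) = 0x42F7
s_3 = Round(s_2, k_2) = 0x6E30
s_4 = Round(s_3, k_3) = 0x6772
s_5 = Round(s_4, k_4) = 0xF466
s_6 = Round(s_5, k_5) = 0xF1D6
s_7 = Round(s_6, k_6) = 0xBBDE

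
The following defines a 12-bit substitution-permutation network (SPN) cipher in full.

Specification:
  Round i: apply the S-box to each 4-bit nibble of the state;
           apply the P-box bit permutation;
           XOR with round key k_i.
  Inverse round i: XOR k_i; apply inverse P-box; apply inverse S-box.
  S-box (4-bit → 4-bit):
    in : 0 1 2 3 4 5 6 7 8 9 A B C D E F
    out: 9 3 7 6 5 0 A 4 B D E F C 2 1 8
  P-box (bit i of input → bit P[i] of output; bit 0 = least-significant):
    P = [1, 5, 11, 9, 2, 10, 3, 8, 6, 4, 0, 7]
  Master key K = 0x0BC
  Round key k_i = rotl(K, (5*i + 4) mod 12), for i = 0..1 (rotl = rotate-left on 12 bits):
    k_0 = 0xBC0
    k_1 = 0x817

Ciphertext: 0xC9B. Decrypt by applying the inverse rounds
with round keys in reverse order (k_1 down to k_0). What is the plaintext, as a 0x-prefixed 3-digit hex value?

0x91D

s_0 = ciphertext = 0xC9B
s_1 = InvRound(s_0, k_1) = 0xF25
s_2 = InvRound(s_1, k_0) = 0x91D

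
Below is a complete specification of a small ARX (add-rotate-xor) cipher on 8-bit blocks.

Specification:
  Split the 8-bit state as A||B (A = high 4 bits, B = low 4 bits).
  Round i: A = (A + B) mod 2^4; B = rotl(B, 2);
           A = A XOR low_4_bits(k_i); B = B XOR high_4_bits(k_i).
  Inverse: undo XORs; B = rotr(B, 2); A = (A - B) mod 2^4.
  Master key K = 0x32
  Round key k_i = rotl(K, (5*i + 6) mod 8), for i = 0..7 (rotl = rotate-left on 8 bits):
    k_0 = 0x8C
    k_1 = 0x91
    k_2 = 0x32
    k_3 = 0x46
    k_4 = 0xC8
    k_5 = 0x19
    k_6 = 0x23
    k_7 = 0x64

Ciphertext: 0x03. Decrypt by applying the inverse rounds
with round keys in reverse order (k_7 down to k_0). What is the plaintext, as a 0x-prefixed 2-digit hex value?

s_0 = ciphertext = 0x03
s_1 = InvRound(s_0, k_7) = 0xF5
s_2 = InvRound(s_1, k_6) = 0xFD
s_3 = InvRound(s_2, k_5) = 0x33
s_4 = InvRound(s_3, k_4) = 0xCF
s_5 = InvRound(s_4, k_3) = 0xCE
s_6 = InvRound(s_5, k_2) = 0x77
s_7 = InvRound(s_6, k_1) = 0xBB
s_8 = InvRound(s_7, k_0) = 0xBC

0xBC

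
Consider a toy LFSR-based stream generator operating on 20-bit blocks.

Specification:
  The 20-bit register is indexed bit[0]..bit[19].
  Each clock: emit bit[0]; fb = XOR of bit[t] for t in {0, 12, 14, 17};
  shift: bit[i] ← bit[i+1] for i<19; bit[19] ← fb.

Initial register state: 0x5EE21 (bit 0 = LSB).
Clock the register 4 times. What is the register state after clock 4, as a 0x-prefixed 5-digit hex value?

reg_0 = 0x5EE21
clock 1: out=1, reg = 0x2F710
clock 2: out=0, reg = 0x97B88
clock 3: out=0, reg = 0x4BDC4
clock 4: out=0, reg = 0xA5EE2

0xA5EE2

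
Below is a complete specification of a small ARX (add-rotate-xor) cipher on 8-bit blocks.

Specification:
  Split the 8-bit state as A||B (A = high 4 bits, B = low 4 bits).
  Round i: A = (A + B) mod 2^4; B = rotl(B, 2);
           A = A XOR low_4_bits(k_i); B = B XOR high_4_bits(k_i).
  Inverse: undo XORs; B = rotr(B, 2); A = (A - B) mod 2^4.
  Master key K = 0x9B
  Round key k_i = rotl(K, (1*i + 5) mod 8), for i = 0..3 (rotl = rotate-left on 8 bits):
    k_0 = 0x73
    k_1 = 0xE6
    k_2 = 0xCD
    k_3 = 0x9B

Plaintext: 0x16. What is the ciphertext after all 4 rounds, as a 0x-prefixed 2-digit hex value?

s_0 = plaintext = 0x16
s_1 = Round(s_0, k_0) = 0x4E
s_2 = Round(s_1, k_1) = 0x45
s_3 = Round(s_2, k_2) = 0x49
s_4 = Round(s_3, k_3) = 0x6F

0x6F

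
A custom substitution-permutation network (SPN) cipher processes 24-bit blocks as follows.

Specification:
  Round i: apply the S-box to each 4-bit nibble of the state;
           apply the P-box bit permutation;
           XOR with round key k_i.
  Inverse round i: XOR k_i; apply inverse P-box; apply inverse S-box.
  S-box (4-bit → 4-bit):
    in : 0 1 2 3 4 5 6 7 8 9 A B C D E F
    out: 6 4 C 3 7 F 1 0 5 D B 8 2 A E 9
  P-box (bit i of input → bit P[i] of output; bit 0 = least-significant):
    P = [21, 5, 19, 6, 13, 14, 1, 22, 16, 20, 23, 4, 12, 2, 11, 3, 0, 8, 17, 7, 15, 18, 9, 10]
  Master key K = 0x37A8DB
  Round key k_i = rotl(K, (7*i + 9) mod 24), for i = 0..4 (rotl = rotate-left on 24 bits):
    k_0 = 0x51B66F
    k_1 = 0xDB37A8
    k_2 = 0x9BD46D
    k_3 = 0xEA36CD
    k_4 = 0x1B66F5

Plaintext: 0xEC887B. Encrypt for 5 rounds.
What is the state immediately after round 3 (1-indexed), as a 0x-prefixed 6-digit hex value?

0x5F7D75

s_0 = plaintext = 0xEC887B
s_1 = Round(s_0, k_0) = 0xD4A92F
s_2 = Round(s_1, k_1) = 0x3C22F7
s_3 = Round(s_2, k_2) = 0x5F7D75
s_4 = Round(s_3, k_3) = 0xD6B03C
s_5 = Round(s_4, k_4) = 0x8F02DC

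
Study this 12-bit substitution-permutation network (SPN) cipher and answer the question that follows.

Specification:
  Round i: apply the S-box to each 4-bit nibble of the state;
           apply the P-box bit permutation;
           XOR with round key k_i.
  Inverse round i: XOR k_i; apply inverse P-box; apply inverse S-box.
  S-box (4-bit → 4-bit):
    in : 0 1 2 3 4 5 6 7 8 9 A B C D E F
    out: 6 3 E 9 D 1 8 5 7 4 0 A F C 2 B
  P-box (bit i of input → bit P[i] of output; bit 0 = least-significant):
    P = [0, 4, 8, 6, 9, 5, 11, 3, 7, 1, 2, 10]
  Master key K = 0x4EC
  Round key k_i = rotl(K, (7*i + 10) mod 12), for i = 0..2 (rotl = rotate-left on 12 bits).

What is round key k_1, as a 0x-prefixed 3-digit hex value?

K = 0x4EC
k_0 = rotl(K, (7*0+10) mod 12) = rotl(K, 10) = 0x13B
k_1 = rotl(K, (7*1+10) mod 12) = rotl(K, 5) = 0xD89

0xD89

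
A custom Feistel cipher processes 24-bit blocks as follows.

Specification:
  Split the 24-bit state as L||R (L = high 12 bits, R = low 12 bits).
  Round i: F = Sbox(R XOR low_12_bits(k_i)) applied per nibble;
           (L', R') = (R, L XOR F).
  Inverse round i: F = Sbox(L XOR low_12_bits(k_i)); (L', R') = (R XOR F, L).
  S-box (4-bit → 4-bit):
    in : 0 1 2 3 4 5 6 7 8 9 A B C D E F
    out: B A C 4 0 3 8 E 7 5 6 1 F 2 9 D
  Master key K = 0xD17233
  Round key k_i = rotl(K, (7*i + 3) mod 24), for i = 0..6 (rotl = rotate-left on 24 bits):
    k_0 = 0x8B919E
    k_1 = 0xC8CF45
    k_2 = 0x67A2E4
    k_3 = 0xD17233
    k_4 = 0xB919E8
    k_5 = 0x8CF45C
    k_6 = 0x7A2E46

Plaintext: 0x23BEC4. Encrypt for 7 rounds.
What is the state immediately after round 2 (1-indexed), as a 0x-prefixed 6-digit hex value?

0xF0D5C3

s_0 = plaintext = 0x23BEC4
s_1 = Round(s_0, k_0) = 0xEC4F0D
s_2 = Round(s_1, k_1) = 0xF0D5C3
s_3 = Round(s_2, k_2) = 0x5C31C3
s_4 = Round(s_3, k_3) = 0x1C3118
s_5 = Round(s_4, k_4) = 0x118618
s_6 = Round(s_5, k_5) = 0x618D18
s_7 = Round(s_6, k_6) = 0xD18221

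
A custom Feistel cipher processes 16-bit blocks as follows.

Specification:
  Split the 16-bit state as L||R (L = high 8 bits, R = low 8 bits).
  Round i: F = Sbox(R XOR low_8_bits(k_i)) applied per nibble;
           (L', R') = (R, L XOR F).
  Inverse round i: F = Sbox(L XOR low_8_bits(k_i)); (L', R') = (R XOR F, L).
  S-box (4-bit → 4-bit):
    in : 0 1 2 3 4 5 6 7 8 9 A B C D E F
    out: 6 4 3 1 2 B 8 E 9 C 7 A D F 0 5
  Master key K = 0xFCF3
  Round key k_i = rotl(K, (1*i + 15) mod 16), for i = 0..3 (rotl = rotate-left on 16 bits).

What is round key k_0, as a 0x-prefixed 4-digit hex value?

0xFE79

K = 0xFCF3
k_0 = rotl(K, (1*0+15) mod 16) = rotl(K, 15) = 0xFE79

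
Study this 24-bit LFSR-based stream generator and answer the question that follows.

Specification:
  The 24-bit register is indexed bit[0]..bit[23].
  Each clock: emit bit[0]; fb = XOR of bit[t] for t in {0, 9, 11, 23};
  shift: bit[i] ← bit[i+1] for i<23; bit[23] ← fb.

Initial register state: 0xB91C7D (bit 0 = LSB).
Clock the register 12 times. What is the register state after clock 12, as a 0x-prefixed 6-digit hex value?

0xD4FB91

reg_0 = 0xB91C7D
clock 1: out=1, reg = 0xDC8E3E
clock 2: out=0, reg = 0xEE471F
clock 3: out=1, reg = 0xF7238F
clock 4: out=1, reg = 0xFB91C7
clock 5: out=1, reg = 0x7DC8E3
clock 6: out=1, reg = 0x3EE471
clock 7: out=1, reg = 0x9F7238
clock 8: out=0, reg = 0x4FB91C
clock 9: out=0, reg = 0xA7DC8E
clock 10: out=0, reg = 0x53EE47
clock 11: out=1, reg = 0xA9F723
clock 12: out=1, reg = 0xD4FB91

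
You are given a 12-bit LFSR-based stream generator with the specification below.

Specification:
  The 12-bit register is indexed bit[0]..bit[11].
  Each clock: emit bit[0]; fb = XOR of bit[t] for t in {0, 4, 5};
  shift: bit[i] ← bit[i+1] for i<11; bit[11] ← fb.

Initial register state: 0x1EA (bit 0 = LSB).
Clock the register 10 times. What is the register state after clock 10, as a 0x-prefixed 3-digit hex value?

0xDEC

reg_0 = 0x1EA
clock 1: out=0, reg = 0x8F5
clock 2: out=1, reg = 0xC7A
clock 3: out=0, reg = 0x63D
clock 4: out=1, reg = 0xB1E
clock 5: out=0, reg = 0xD8F
clock 6: out=1, reg = 0xEC7
clock 7: out=1, reg = 0xF63
clock 8: out=1, reg = 0x7B1
clock 9: out=1, reg = 0xBD8
clock 10: out=0, reg = 0xDEC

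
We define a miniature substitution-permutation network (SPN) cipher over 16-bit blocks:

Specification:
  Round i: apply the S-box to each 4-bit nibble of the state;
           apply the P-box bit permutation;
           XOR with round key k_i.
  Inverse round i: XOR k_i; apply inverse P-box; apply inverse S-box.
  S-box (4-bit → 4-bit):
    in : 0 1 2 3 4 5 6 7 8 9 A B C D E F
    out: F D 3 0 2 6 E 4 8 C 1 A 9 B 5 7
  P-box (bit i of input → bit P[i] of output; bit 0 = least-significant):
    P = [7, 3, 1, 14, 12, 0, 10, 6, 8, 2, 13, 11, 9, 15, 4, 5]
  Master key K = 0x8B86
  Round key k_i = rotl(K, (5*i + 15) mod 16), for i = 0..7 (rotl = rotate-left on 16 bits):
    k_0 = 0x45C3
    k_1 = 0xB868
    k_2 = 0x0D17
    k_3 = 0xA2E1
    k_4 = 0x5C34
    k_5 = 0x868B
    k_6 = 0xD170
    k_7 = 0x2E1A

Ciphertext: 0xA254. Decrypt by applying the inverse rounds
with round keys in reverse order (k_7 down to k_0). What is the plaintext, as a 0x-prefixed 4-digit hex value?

0x5C30

s_0 = ciphertext = 0xA254
s_1 = InvRound(s_0, k_7) = 0x4B95
s_2 = InvRound(s_1, k_6) = 0xDBDA
s_3 = InvRound(s_2, k_5) = 0x7C08
s_4 = InvRound(s_3, k_4) = 0x9534
s_5 = InvRound(s_4, k_3) = 0xEF0A
s_6 = InvRound(s_5, k_2) = 0xF54B
s_7 = InvRound(s_6, k_1) = 0x8C59
s_8 = InvRound(s_7, k_0) = 0x5C30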